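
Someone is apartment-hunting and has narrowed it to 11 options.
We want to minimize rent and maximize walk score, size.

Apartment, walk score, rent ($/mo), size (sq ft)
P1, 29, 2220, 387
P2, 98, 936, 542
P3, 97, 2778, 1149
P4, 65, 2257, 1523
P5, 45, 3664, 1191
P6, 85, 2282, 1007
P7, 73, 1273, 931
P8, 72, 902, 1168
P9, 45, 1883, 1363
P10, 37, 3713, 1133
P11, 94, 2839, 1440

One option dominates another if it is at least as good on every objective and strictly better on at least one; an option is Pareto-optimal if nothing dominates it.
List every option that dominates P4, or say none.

none

P1: worse on walk score (29 vs 65).
P2: worse on size (542 vs 1523).
P3: worse on rent (2778 vs 2257).
P5: worse on walk score (45 vs 65).
P6: worse on rent (2282 vs 2257).
P7: worse on size (931 vs 1523).
P8: worse on size (1168 vs 1523).
P9: worse on walk score (45 vs 65).
P10: worse on walk score (37 vs 65).
P11: worse on rent (2839 vs 2257).
No option dominates P4.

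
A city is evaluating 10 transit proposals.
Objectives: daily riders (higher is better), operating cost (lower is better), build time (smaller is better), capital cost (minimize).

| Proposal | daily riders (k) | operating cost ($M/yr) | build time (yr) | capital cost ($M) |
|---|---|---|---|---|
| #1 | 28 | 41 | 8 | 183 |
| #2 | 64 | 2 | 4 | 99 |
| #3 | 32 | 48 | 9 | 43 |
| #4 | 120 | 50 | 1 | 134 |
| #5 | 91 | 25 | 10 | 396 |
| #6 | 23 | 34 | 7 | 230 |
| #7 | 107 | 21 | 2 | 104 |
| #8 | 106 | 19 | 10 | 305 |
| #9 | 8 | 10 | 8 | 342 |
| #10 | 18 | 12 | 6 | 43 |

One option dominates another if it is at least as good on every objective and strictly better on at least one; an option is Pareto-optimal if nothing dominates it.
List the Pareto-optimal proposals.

#2, #3, #4, #7, #8, #10

#1: dominated by #2 (daily riders 64≥28, operating cost 2≤41, build time 4≤8, capital cost 99≤183).
#2: not dominated (best operating cost).
#3: not dominated.
#4: not dominated (best daily riders).
#5: dominated by #7 (daily riders 107≥91, operating cost 21≤25, build time 2≤10, capital cost 104≤396).
#6: dominated by #2 (daily riders 64≥23, operating cost 2≤34, build time 4≤7, capital cost 99≤230).
#7: not dominated.
#8: not dominated.
#9: dominated by #2 (daily riders 64≥8, operating cost 2≤10, build time 4≤8, capital cost 99≤342).
#10: not dominated.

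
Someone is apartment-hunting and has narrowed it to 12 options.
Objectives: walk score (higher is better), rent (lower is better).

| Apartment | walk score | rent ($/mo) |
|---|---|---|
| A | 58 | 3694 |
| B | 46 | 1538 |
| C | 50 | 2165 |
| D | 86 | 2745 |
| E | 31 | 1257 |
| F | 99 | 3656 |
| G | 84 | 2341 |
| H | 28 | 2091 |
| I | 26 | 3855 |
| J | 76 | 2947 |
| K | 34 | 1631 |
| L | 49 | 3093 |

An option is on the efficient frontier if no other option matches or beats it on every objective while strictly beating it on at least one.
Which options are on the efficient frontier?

A: dominated by D (walk score 86≥58, rent 2745≤3694).
B: not dominated.
C: not dominated.
D: not dominated.
E: not dominated (best rent).
F: not dominated (best walk score).
G: not dominated.
H: dominated by B (walk score 46≥28, rent 1538≤2091).
I: dominated by A (walk score 58≥26, rent 3694≤3855).
J: dominated by D (walk score 86≥76, rent 2745≤2947).
K: dominated by B (walk score 46≥34, rent 1538≤1631).
L: dominated by C (walk score 50≥49, rent 2165≤3093).

B, C, D, E, F, G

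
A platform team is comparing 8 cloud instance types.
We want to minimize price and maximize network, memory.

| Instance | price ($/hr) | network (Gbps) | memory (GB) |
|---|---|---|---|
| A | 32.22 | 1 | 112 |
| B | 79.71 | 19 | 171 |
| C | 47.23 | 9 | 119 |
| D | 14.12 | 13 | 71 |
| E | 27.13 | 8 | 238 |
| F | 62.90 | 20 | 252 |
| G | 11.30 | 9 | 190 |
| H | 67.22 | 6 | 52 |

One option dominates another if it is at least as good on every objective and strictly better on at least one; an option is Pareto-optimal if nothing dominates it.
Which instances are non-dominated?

A: dominated by E (price 27.13≤32.22, network 8≥1, memory 238≥112).
B: dominated by F (price 62.90≤79.71, network 20≥19, memory 252≥171).
C: dominated by G (price 11.30≤47.23, network 9≥9, memory 190≥119).
D: not dominated.
E: not dominated.
F: not dominated (best network).
G: not dominated (best price).
H: dominated by C (price 47.23≤67.22, network 9≥6, memory 119≥52).

D, E, F, G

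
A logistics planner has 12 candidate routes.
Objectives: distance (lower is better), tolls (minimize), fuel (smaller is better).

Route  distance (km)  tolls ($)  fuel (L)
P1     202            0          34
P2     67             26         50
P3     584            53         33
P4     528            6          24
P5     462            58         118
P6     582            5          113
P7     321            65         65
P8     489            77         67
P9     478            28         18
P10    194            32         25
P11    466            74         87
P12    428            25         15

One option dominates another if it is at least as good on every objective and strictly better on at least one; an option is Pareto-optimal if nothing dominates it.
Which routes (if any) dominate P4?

P1: worse on fuel (34 vs 24).
P2: worse on tolls (26 vs 6).
P3: worse on distance (584 vs 528).
P5: worse on tolls (58 vs 6).
P6: worse on distance (582 vs 528).
P7: worse on tolls (65 vs 6).
P8: worse on tolls (77 vs 6).
P9: worse on tolls (28 vs 6).
P10: worse on tolls (32 vs 6).
P11: worse on tolls (74 vs 6).
P12: worse on tolls (25 vs 6).
No option dominates P4.

none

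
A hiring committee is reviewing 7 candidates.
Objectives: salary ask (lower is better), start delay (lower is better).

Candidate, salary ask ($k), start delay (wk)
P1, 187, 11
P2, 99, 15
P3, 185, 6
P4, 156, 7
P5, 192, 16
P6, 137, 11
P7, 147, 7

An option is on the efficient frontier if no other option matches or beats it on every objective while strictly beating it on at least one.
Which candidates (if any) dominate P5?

P1, P2, P3, P4, P6, P7

P1: salary ask 187≤192, start delay 11≤16 — dominates P5.
P2: salary ask 99≤192, start delay 15≤16 — dominates P5.
P3: salary ask 185≤192, start delay 6≤16 — dominates P5.
P4: salary ask 156≤192, start delay 7≤16 — dominates P5.
P6: salary ask 137≤192, start delay 11≤16 — dominates P5.
P7: salary ask 147≤192, start delay 7≤16 — dominates P5.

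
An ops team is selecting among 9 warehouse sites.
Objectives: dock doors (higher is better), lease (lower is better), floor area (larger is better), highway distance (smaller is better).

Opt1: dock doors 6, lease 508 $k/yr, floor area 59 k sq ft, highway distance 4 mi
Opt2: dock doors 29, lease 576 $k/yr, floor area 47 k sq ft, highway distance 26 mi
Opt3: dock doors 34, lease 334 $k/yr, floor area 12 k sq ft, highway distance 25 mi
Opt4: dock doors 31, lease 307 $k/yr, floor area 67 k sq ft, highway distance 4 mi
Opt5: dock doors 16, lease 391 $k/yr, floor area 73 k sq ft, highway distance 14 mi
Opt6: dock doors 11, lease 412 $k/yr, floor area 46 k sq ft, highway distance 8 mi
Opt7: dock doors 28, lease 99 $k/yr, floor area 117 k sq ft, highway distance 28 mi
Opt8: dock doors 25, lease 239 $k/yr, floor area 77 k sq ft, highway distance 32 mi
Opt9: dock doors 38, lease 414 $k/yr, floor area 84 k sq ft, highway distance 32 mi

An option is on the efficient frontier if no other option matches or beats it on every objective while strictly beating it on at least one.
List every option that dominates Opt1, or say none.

Opt4: dock doors 31≥6, lease 307≤508, floor area 67≥59, highway distance 4≤4 — dominates Opt1.
Others (Opt2, Opt3, Opt5, Opt6, Opt7, Opt8, Opt9) are each worse than Opt1 on at least one objective.

Opt4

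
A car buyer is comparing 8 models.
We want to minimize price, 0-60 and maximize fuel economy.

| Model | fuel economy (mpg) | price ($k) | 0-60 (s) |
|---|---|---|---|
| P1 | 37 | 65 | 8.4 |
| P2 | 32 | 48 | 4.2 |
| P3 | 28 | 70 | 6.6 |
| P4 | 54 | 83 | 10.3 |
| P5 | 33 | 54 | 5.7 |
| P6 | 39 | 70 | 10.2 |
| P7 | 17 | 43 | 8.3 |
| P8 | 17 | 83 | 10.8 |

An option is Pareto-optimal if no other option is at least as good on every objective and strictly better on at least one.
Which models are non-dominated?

P1, P2, P4, P5, P6, P7

P1: not dominated.
P2: not dominated (best 0-60).
P3: dominated by P2 (fuel economy 32≥28, price 48≤70, 0-60 4.2≤6.6).
P4: not dominated (best fuel economy).
P5: not dominated.
P6: not dominated.
P7: not dominated (best price).
P8: dominated by P1 (fuel economy 37≥17, price 65≤83, 0-60 8.4≤10.8).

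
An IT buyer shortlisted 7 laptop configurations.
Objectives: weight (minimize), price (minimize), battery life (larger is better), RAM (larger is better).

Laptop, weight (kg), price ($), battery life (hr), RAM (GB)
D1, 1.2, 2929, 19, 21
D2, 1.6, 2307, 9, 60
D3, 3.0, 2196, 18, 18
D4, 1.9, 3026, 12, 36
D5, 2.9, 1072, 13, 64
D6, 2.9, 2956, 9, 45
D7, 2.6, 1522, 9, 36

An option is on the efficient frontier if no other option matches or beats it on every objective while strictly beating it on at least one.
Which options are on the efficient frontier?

D1: not dominated (best weight).
D2: not dominated.
D3: not dominated.
D4: not dominated.
D5: not dominated (best price).
D6: dominated by D2 (weight 1.6≤2.9, price 2307≤2956, battery life 9≥9, RAM 60≥45).
D7: not dominated.

D1, D2, D3, D4, D5, D7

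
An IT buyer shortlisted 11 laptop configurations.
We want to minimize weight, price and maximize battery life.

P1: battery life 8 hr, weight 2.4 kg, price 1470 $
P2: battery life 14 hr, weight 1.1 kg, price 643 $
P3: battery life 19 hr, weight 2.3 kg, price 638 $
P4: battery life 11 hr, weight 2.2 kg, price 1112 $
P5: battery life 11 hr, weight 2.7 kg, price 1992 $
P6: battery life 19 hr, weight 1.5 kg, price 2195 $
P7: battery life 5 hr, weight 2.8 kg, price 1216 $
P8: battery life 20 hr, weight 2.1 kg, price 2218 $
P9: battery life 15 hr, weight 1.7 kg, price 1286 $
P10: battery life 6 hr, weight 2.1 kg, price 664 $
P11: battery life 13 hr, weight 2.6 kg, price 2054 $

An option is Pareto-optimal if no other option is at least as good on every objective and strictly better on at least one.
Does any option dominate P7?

P2 vs P7: battery life 14≥5, weight 1.1≤2.8, price 643≤1216 — P2 is at least as good on every objective and strictly better on at least one, so P2 dominates P7.

Yes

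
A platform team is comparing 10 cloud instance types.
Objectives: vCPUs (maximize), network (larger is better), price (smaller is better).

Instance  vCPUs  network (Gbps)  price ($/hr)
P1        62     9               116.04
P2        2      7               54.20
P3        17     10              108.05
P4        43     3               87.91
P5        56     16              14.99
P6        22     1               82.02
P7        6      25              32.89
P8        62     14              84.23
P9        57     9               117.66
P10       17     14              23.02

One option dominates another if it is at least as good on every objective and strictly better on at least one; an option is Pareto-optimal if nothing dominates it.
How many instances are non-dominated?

P1: dominated by P8 (vCPUs 62≥62, network 14≥9, price 84.23≤116.04).
P2: dominated by P5 (vCPUs 56≥2, network 16≥7, price 14.99≤54.20).
P3: dominated by P5 (vCPUs 56≥17, network 16≥10, price 14.99≤108.05).
P4: dominated by P5 (vCPUs 56≥43, network 16≥3, price 14.99≤87.91).
P5: not dominated (best price).
P6: dominated by P5 (vCPUs 56≥22, network 16≥1, price 14.99≤82.02).
P7: not dominated (best network).
P8: not dominated.
P9: dominated by P1 (vCPUs 62≥57, network 9≥9, price 116.04≤117.66).
P10: dominated by P5 (vCPUs 56≥17, network 16≥14, price 14.99≤23.02).
Pareto-optimal: P5, P7, P8 → 3.

3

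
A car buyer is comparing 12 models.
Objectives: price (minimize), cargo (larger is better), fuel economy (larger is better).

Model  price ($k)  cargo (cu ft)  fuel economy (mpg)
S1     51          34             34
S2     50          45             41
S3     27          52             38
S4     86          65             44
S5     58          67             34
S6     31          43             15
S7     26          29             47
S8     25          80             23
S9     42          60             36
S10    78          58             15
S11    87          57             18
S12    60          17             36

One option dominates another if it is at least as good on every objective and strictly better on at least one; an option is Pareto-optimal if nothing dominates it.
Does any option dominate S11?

S4 vs S11: price 86≤87, cargo 65≥57, fuel economy 44≥18 — S4 is at least as good on every objective and strictly better on at least one, so S4 dominates S11.

Yes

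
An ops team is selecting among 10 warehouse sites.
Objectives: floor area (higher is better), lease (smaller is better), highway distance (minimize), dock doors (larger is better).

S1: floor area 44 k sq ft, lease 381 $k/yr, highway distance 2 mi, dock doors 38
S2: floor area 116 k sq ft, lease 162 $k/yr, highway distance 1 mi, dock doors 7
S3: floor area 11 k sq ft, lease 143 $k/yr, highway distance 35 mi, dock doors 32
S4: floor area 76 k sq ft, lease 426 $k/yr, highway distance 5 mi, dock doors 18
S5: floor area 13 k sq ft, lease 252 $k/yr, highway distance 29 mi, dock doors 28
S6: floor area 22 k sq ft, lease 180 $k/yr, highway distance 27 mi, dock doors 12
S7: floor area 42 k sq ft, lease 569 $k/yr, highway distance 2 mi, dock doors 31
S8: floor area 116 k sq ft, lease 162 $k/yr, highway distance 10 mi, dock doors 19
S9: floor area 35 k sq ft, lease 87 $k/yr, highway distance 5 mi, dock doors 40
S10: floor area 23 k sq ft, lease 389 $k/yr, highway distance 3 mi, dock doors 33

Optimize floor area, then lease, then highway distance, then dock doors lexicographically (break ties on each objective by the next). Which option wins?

S2

First maximize floor area: best is 116, kept {S2, S8}.
Then minimize lease: best is 162, kept {S2, S8}.
Then minimize highway distance: best is 1, kept {S2}.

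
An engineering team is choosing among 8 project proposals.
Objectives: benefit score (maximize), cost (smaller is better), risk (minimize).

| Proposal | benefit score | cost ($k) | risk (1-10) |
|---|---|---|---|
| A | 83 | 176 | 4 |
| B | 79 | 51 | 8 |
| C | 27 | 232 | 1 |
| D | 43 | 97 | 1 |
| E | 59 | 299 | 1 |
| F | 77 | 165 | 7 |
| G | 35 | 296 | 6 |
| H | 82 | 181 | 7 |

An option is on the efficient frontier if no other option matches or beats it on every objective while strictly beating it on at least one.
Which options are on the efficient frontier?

A: not dominated (best benefit score).
B: not dominated (best cost).
C: dominated by D (benefit score 43≥27, cost 97≤232, risk 1≤1).
D: not dominated.
E: not dominated.
F: not dominated.
G: dominated by A (benefit score 83≥35, cost 176≤296, risk 4≤6).
H: dominated by A (benefit score 83≥82, cost 176≤181, risk 4≤7).

A, B, D, E, F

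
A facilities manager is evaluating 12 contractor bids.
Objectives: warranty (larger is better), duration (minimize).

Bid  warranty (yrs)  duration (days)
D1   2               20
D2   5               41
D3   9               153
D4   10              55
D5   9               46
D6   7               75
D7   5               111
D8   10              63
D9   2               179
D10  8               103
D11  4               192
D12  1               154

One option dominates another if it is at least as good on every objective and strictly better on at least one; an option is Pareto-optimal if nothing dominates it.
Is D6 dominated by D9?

D9 vs D6: D9 is worse on warranty (2 vs 7), so it does not dominate D6.

No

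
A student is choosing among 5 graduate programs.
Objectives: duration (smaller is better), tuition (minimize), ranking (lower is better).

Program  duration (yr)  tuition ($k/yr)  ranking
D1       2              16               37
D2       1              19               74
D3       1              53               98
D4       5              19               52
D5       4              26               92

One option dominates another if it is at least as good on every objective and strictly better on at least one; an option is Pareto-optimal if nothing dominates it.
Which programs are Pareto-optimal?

D1: not dominated (best tuition).
D2: not dominated.
D3: dominated by D2 (duration 1≤1, tuition 19≤53, ranking 74≤98).
D4: dominated by D1 (duration 2≤5, tuition 16≤19, ranking 37≤52).
D5: dominated by D1 (duration 2≤4, tuition 16≤26, ranking 37≤92).

D1, D2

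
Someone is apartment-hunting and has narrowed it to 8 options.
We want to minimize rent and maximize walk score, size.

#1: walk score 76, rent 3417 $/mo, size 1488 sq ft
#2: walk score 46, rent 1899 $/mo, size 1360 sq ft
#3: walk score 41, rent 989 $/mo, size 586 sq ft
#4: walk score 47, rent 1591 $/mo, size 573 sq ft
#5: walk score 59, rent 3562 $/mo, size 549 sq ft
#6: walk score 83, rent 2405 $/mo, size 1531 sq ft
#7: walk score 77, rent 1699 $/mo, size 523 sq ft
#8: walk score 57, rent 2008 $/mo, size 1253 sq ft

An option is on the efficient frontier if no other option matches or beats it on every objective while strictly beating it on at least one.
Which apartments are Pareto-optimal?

#2, #3, #4, #6, #7, #8

#1: dominated by #6 (walk score 83≥76, rent 2405≤3417, size 1531≥1488).
#2: not dominated.
#3: not dominated (best rent).
#4: not dominated.
#5: dominated by #1 (walk score 76≥59, rent 3417≤3562, size 1488≥549).
#6: not dominated (best walk score).
#7: not dominated.
#8: not dominated.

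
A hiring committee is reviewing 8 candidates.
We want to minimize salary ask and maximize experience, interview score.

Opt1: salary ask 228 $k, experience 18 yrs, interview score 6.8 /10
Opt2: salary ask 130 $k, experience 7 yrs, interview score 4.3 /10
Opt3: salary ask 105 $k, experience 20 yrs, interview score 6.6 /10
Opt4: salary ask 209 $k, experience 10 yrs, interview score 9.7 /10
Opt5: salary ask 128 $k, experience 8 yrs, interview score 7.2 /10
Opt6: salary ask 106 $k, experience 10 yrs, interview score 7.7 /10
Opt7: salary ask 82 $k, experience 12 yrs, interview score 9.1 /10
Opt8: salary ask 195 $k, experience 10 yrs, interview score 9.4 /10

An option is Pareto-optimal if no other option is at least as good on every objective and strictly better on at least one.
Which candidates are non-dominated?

Opt1: not dominated.
Opt2: dominated by Opt3 (salary ask 105≤130, experience 20≥7, interview score 6.6≥4.3).
Opt3: not dominated (best experience).
Opt4: not dominated (best interview score).
Opt5: dominated by Opt6 (salary ask 106≤128, experience 10≥8, interview score 7.7≥7.2).
Opt6: dominated by Opt7 (salary ask 82≤106, experience 12≥10, interview score 9.1≥7.7).
Opt7: not dominated (best salary ask).
Opt8: not dominated.

Opt1, Opt3, Opt4, Opt7, Opt8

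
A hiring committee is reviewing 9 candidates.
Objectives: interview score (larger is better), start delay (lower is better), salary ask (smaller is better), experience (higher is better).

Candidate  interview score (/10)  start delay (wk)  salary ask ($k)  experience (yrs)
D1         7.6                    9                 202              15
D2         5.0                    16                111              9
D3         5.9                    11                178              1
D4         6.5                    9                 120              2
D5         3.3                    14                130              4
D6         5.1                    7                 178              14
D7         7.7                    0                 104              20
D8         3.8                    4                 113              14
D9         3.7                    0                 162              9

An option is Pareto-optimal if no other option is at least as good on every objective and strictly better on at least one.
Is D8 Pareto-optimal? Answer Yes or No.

No

D7 vs D8: interview score 7.7≥3.8, start delay 0≤4, salary ask 104≤113, experience 20≥14 — D7 is at least as good on every objective and strictly better on at least one, so D7 dominates D8.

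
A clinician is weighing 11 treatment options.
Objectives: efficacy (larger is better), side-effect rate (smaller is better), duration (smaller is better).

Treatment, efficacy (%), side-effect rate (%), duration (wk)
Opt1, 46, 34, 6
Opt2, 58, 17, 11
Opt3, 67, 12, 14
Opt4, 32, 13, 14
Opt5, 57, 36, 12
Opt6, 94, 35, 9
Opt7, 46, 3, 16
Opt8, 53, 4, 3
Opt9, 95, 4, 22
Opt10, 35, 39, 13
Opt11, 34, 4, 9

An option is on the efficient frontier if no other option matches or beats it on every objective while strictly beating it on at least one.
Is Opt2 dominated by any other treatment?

Opt1: worse on efficacy (46 vs 58).
Opt3: worse on duration (14 vs 11).
Opt4: worse on efficacy (32 vs 58).
Opt5: worse on efficacy (57 vs 58).
Opt6: worse on side-effect rate (35 vs 17).
Opt7: worse on efficacy (46 vs 58).
Opt8: worse on efficacy (53 vs 58).
Opt9: worse on duration (22 vs 11).
Opt10: worse on efficacy (35 vs 58).
Opt11: worse on efficacy (34 vs 58).
No option is at least as good as Opt2 on every objective and strictly better on one.

No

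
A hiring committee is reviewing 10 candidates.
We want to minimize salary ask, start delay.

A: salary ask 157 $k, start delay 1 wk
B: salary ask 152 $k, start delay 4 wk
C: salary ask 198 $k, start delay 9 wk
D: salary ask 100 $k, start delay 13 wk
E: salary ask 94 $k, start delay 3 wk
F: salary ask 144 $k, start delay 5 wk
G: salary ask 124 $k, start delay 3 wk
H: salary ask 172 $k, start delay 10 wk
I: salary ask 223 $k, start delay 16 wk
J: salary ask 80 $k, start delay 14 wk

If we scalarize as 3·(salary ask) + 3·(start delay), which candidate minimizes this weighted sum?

J

A: 3·157 + 3·1 = 474
B: 3·152 + 3·4 = 468
C: 3·198 + 3·9 = 621
D: 3·100 + 3·13 = 339
E: 3·94 + 3·3 = 291
F: 3·144 + 3·5 = 447
G: 3·124 + 3·3 = 381
H: 3·172 + 3·10 = 546
I: 3·223 + 3·16 = 717
J: 3·80 + 3·14 = 282
Lowest: J at 282.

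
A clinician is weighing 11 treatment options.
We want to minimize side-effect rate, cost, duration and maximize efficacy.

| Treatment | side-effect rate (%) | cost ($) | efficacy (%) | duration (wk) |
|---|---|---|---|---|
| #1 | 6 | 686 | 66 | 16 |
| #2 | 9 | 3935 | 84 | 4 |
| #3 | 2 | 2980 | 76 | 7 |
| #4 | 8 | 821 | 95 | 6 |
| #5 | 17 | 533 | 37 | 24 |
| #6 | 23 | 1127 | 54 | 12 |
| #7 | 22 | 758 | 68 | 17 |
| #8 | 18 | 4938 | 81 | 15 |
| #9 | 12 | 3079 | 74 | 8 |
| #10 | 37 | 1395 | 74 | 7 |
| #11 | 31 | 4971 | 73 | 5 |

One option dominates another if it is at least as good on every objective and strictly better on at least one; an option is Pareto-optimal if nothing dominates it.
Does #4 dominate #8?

Yes

#4 vs #8: side-effect rate 8≤18, cost 821≤4938, efficacy 95≥81, duration 6≤15 — #4 is at least as good on every objective with at least one strict improvement.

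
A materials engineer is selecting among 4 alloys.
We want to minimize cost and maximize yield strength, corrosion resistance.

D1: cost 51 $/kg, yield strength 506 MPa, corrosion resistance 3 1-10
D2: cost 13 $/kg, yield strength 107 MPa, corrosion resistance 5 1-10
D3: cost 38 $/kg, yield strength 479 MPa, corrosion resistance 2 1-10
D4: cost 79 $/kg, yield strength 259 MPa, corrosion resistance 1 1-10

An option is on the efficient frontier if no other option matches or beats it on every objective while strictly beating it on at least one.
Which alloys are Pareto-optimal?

D1: not dominated (best yield strength).
D2: not dominated (best cost).
D3: not dominated.
D4: dominated by D1 (cost 51≤79, yield strength 506≥259, corrosion resistance 3≥1).

D1, D2, D3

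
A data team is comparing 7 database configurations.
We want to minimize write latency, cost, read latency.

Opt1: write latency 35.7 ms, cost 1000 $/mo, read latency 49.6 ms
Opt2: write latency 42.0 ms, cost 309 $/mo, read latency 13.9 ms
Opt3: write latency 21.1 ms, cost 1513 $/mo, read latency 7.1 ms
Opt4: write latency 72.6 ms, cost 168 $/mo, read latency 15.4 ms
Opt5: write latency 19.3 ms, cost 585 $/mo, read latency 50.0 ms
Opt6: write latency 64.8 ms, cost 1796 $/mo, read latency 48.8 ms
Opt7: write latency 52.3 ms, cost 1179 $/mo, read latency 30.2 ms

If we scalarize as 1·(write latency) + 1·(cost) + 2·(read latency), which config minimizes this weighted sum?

Opt1: 1·35.7 + 1·1000 + 2·49.6 = 1134.9
Opt2: 1·42.0 + 1·309 + 2·13.9 = 378.8
Opt3: 1·21.1 + 1·1513 + 2·7.1 = 1548.3
Opt4: 1·72.6 + 1·168 + 2·15.4 = 271.4
Opt5: 1·19.3 + 1·585 + 2·50.0 = 704.3
Opt6: 1·64.8 + 1·1796 + 2·48.8 = 1958.4
Opt7: 1·52.3 + 1·1179 + 2·30.2 = 1291.7
Lowest: Opt4 at 271.4.

Opt4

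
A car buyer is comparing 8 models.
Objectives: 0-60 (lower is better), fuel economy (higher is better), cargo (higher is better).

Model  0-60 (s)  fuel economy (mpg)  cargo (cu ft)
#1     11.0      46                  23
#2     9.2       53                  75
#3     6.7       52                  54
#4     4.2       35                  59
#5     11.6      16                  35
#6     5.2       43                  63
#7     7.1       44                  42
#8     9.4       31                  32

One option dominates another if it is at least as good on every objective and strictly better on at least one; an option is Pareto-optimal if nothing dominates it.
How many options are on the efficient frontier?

4

#1: dominated by #2 (0-60 9.2≤11.0, fuel economy 53≥46, cargo 75≥23).
#2: not dominated (best fuel economy).
#3: not dominated.
#4: not dominated (best 0-60).
#5: dominated by #2 (0-60 9.2≤11.6, fuel economy 53≥16, cargo 75≥35).
#6: not dominated.
#7: dominated by #3 (0-60 6.7≤7.1, fuel economy 52≥44, cargo 54≥42).
#8: dominated by #2 (0-60 9.2≤9.4, fuel economy 53≥31, cargo 75≥32).
Pareto-optimal: #2, #3, #4, #6 → 4.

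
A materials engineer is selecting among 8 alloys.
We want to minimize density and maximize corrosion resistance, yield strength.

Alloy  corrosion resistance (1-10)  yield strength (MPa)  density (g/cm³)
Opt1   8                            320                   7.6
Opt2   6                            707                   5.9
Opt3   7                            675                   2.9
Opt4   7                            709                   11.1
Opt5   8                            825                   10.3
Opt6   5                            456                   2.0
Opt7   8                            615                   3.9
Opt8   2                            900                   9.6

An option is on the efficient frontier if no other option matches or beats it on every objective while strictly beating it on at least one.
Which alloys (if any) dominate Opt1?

Opt7: corrosion resistance 8≥8, yield strength 615≥320, density 3.9≤7.6 — dominates Opt1.
Others (Opt2, Opt3, Opt4, Opt5, Opt6, Opt8) are each worse than Opt1 on at least one objective.

Opt7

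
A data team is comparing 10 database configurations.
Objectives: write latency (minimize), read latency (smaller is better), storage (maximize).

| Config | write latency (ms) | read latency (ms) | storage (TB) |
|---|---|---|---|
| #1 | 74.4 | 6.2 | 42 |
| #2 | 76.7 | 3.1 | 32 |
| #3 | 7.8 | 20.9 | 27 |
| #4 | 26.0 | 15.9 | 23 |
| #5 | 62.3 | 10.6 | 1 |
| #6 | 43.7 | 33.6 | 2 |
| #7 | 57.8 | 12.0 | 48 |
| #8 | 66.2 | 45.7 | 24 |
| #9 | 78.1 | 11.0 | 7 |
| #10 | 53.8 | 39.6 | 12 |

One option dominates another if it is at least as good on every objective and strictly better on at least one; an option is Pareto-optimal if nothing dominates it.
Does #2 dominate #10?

No

#2 vs #10: #2 is worse on write latency (76.7 vs 53.8), so it does not dominate #10.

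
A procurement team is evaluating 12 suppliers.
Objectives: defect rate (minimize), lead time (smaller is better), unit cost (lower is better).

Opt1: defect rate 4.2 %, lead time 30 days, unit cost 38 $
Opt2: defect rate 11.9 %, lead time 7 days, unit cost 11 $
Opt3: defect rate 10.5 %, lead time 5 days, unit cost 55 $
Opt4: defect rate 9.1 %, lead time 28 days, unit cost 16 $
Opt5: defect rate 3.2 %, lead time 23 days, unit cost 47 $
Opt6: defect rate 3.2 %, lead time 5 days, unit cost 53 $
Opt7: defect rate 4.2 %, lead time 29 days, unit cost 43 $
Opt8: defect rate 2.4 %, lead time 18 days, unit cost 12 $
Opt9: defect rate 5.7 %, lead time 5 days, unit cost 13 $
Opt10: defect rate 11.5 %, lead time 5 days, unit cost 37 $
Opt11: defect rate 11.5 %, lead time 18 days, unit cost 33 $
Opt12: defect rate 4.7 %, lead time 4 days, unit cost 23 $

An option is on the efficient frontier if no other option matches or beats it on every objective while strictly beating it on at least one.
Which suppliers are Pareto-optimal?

Opt1: dominated by Opt8 (defect rate 2.4≤4.2, lead time 18≤30, unit cost 12≤38).
Opt2: not dominated (best unit cost).
Opt3: dominated by Opt6 (defect rate 3.2≤10.5, lead time 5≤5, unit cost 53≤55).
Opt4: dominated by Opt8 (defect rate 2.4≤9.1, lead time 18≤28, unit cost 12≤16).
Opt5: dominated by Opt8 (defect rate 2.4≤3.2, lead time 18≤23, unit cost 12≤47).
Opt6: not dominated.
Opt7: dominated by Opt8 (defect rate 2.4≤4.2, lead time 18≤29, unit cost 12≤43).
Opt8: not dominated (best defect rate).
Opt9: not dominated.
Opt10: dominated by Opt9 (defect rate 5.7≤11.5, lead time 5≤5, unit cost 13≤37).
Opt11: dominated by Opt8 (defect rate 2.4≤11.5, lead time 18≤18, unit cost 12≤33).
Opt12: not dominated (best lead time).

Opt2, Opt6, Opt8, Opt9, Opt12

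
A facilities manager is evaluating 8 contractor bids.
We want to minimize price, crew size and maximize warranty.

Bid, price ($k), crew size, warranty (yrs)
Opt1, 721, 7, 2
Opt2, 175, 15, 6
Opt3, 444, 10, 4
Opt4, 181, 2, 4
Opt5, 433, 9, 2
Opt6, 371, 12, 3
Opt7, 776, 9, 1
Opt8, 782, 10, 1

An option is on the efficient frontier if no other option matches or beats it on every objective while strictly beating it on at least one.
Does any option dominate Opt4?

No

Opt1: worse on price (721 vs 181).
Opt2: worse on crew size (15 vs 2).
Opt3: worse on price (444 vs 181).
Opt5: worse on price (433 vs 181).
Opt6: worse on price (371 vs 181).
Opt7: worse on price (776 vs 181).
Opt8: worse on price (782 vs 181).
No option is at least as good as Opt4 on every objective and strictly better on one.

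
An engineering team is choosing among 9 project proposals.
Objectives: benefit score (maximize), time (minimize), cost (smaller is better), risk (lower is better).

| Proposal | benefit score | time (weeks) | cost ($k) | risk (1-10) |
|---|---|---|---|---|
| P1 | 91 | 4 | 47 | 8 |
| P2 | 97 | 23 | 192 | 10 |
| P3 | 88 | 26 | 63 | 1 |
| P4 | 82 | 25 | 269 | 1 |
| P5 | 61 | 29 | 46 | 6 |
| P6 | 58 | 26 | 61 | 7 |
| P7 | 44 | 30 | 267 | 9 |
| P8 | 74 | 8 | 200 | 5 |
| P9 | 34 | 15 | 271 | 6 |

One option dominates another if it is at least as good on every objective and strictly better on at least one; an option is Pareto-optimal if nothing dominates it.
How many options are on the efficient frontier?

7

P1: not dominated (best time).
P2: not dominated (best benefit score).
P3: not dominated.
P4: not dominated.
P5: not dominated (best cost).
P6: not dominated.
P7: dominated by P1 (benefit score 91≥44, time 4≤30, cost 47≤267, risk 8≤9).
P8: not dominated.
P9: dominated by P8 (benefit score 74≥34, time 8≤15, cost 200≤271, risk 5≤6).
Pareto-optimal: P1, P2, P3, P4, P5, P6, P8 → 7.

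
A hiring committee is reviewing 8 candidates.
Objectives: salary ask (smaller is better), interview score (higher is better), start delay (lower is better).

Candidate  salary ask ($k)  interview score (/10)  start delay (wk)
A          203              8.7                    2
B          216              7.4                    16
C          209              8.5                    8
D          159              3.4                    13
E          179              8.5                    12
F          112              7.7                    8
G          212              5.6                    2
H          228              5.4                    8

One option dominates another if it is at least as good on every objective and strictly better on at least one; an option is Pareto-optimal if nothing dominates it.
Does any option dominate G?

Yes

A vs G: salary ask 203≤212, interview score 8.7≥5.6, start delay 2≤2 — A is at least as good on every objective and strictly better on at least one, so A dominates G.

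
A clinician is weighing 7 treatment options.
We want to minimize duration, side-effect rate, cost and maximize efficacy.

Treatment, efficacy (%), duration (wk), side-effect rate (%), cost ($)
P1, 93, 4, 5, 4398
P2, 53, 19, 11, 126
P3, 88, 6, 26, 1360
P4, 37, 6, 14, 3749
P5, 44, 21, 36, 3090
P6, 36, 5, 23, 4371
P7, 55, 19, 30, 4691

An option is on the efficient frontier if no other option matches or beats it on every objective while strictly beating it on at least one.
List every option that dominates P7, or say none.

P1: efficacy 93≥55, duration 4≤19, side-effect rate 5≤30, cost 4398≤4691 — dominates P7.
P3: efficacy 88≥55, duration 6≤19, side-effect rate 26≤30, cost 1360≤4691 — dominates P7.
Others (P2, P4, P5, P6) are each worse than P7 on at least one objective.

P1, P3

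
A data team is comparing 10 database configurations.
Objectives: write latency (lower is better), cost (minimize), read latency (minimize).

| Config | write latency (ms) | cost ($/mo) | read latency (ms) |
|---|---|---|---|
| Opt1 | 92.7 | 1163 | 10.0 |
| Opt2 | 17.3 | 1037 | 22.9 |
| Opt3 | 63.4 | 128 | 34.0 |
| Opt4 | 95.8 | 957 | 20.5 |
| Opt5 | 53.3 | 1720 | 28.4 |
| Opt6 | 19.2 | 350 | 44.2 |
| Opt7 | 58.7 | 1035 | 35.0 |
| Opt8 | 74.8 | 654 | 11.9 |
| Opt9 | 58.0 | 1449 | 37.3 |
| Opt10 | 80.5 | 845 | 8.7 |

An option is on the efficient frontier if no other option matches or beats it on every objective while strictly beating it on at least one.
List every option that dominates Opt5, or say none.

Opt2: write latency 17.3≤53.3, cost 1037≤1720, read latency 22.9≤28.4 — dominates Opt5.
Others (Opt1, Opt3, Opt4, Opt6, Opt7, Opt8, Opt9, Opt10) are each worse than Opt5 on at least one objective.

Opt2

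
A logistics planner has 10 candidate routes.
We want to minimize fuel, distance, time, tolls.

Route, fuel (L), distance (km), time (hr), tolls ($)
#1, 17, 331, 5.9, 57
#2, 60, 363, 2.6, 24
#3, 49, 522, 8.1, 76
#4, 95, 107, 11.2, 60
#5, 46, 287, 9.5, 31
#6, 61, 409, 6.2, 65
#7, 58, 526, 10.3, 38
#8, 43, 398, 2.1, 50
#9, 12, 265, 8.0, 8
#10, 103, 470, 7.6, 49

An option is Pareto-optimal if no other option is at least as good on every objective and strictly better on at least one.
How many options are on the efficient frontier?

#1: not dominated.
#2: not dominated.
#3: dominated by #1 (fuel 17≤49, distance 331≤522, time 5.9≤8.1, tolls 57≤76).
#4: not dominated (best distance).
#5: dominated by #9 (fuel 12≤46, distance 265≤287, time 8.0≤9.5, tolls 8≤31).
#6: dominated by #1 (fuel 17≤61, distance 331≤409, time 5.9≤6.2, tolls 57≤65).
#7: dominated by #5 (fuel 46≤58, distance 287≤526, time 9.5≤10.3, tolls 31≤38).
#8: not dominated (best time).
#9: not dominated (best fuel).
#10: dominated by #2 (fuel 60≤103, distance 363≤470, time 2.6≤7.6, tolls 24≤49).
Pareto-optimal: #1, #2, #4, #8, #9 → 5.

5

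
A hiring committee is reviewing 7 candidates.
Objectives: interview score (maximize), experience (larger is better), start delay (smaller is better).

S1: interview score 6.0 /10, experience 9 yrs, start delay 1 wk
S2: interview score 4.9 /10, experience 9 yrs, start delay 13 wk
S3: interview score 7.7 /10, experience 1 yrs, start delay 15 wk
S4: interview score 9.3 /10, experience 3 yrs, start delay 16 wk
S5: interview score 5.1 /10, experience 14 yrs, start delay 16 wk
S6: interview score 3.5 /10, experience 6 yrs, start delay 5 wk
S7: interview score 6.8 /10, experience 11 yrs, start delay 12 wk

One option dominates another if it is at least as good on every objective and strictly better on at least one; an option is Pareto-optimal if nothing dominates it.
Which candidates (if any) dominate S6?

S1

S1: interview score 6.0≥3.5, experience 9≥6, start delay 1≤5 — dominates S6.
Others (S2, S3, S4, S5, S7) are each worse than S6 on at least one objective.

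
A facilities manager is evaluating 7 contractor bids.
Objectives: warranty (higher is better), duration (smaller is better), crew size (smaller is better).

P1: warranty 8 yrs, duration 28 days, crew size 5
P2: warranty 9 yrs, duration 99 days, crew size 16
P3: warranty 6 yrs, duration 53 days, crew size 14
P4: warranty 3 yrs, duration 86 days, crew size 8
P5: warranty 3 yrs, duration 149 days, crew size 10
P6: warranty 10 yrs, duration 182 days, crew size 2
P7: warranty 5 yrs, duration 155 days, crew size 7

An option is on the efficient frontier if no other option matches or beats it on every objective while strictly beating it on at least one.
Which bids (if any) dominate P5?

P1: warranty 8≥3, duration 28≤149, crew size 5≤10 — dominates P5.
P4: warranty 3≥3, duration 86≤149, crew size 8≤10 — dominates P5.
Others (P2, P3, P6, P7) are each worse than P5 on at least one objective.

P1, P4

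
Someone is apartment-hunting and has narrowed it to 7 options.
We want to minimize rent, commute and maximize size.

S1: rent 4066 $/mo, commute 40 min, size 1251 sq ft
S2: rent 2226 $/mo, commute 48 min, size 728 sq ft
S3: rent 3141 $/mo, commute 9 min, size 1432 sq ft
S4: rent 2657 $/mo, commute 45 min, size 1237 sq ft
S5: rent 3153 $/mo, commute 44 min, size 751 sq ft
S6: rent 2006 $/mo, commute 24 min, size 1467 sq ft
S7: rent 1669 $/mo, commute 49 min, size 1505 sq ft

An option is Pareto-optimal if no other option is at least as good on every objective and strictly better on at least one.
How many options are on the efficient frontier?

S1: dominated by S3 (rent 3141≤4066, commute 9≤40, size 1432≥1251).
S2: dominated by S6 (rent 2006≤2226, commute 24≤48, size 1467≥728).
S3: not dominated (best commute).
S4: dominated by S6 (rent 2006≤2657, commute 24≤45, size 1467≥1237).
S5: dominated by S3 (rent 3141≤3153, commute 9≤44, size 1432≥751).
S6: not dominated.
S7: not dominated (best rent).
Pareto-optimal: S3, S6, S7 → 3.

3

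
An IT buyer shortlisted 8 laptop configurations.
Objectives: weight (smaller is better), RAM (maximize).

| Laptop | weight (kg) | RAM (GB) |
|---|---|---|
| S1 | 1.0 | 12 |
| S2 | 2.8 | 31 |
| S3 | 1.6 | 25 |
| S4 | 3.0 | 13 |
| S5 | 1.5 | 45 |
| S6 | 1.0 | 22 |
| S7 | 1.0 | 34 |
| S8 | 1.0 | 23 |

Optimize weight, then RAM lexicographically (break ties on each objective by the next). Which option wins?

First minimize weight: best is 1.0, kept {S1, S6, S7, S8}.
Then maximize RAM: best is 34, kept {S7}.

S7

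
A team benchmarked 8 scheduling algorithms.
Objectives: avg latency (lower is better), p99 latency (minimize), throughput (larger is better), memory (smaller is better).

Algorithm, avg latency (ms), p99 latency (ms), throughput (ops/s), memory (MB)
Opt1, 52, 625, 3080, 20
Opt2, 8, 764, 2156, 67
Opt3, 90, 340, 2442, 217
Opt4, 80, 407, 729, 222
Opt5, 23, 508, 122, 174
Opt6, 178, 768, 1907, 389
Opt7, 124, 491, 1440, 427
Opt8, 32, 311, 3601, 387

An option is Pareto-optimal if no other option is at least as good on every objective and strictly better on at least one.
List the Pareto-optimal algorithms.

Opt1: not dominated (best memory).
Opt2: not dominated (best avg latency).
Opt3: not dominated.
Opt4: not dominated.
Opt5: not dominated.
Opt6: dominated by Opt1 (avg latency 52≤178, p99 latency 625≤768, throughput 3080≥1907, memory 20≤389).
Opt7: dominated by Opt3 (avg latency 90≤124, p99 latency 340≤491, throughput 2442≥1440, memory 217≤427).
Opt8: not dominated (best p99 latency).

Opt1, Opt2, Opt3, Opt4, Opt5, Opt8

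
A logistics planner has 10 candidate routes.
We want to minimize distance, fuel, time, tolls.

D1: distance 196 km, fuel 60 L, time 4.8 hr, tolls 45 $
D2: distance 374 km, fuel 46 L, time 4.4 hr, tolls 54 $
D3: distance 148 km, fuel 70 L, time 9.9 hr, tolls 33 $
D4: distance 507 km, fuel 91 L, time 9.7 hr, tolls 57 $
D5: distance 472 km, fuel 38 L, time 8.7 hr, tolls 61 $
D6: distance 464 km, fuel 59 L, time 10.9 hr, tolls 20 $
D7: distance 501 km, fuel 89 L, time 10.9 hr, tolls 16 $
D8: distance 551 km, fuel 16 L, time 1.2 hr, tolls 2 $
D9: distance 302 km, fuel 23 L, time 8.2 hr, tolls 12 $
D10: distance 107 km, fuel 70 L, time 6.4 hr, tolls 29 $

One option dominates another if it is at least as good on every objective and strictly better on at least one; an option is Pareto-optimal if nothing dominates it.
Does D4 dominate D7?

D4 vs D7: D4 is worse on distance (507 vs 501), so it does not dominate D7.

No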